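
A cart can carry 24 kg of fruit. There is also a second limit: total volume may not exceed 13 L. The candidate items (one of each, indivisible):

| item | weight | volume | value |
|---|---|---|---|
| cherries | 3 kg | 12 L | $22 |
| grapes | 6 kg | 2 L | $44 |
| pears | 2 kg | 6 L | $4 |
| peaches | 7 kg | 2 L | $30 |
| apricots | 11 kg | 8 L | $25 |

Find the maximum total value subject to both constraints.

$99

Feasible sets respecting both limits:
- grapes+peaches+apricots: weight 24, volume 12, value 99
- grapes+pears+peaches: weight 15, volume 10, value 78
- grapes+peaches: weight 13, volume 4, value 74
- grapes+apricots: weight 17, volume 10, value 69
Best: $99.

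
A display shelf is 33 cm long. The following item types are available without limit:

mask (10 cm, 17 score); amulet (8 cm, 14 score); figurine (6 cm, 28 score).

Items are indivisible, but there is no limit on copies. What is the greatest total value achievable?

140 score

Best value-per-unit is figurine at 28/6, and filling with it alone uses length 5×6=30. No mix of the others beats 5×28 = 140.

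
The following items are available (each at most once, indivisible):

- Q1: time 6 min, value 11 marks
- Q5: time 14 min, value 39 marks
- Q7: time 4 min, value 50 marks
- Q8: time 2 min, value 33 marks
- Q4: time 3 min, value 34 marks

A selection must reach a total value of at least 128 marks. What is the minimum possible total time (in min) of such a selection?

15

Subsets with value ≥ 128, sorted by total time:
- Q1+Q7+Q8+Q4: time 15, value 128
- Q5+Q7+Q8+Q4: time 23, value 156
- Q1+Q5+Q7+Q8: time 26, value 133
Minimum time: 15 min.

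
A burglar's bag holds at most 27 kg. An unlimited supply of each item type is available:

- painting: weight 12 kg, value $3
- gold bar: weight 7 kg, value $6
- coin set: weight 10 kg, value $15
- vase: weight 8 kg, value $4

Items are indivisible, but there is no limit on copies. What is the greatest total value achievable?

Best value-per-unit is coin set at 15/10; filling with it alone gives 2×15 = 30.
Optimal mix: 1×gold bar + 2×coin set → weight 27, value 36.

$36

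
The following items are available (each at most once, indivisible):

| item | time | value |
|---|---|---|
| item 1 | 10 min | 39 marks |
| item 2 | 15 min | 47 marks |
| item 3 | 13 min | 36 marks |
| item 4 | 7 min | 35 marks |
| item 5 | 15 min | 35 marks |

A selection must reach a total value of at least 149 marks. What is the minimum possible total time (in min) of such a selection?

45

Subsets with value ≥ 149, sorted by total time:
- item 1+item 2+item 3+item 4: time 45, value 157
- item 1+item 2+item 4+item 5: time 47, value 156
Minimum time: 45 min.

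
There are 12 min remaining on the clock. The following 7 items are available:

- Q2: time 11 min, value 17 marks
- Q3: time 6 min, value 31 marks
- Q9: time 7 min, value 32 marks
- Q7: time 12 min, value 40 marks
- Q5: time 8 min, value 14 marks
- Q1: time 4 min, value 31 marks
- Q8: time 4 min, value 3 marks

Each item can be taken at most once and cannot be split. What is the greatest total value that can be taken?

63 marks

This is a 0/1 knapsack; check combinations near the capacity.
- Q9+Q1: time 7+4=11, value 32+31=63
- Q3+Q1: time 6+4=10, value 31+31=62
- Q5+Q1: time 8+4=12, value 14+31=45
- Q7: time 12, value 40
- Q9+Q8: time 7+4=11, value 32+3=35
Best: 63 marks.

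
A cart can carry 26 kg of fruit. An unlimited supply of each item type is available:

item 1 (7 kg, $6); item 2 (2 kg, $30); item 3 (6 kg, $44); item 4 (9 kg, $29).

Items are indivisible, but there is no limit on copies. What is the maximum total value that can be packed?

$390

Best value-per-unit is item 2 at 30/2, and filling with it alone uses weight 13×2=26. No mix of the others beats 13×30 = 390.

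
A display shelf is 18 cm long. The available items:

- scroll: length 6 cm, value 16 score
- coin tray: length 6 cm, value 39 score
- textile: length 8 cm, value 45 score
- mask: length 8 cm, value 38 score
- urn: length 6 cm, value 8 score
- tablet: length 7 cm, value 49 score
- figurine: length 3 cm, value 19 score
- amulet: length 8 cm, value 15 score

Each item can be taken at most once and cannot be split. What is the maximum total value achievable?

113 score

Check high-value combinations within 18 cm:
- textile+tablet+figurine: length 8+7+3=18, value 45+49+19=113
- coin tray+tablet+figurine: length 6+7+3=16, value 39+49+19=107
- mask+tablet+figurine: length 8+7+3=18, value 38+49+19=106
- coin tray+textile+figurine: length 6+8+3=17, value 39+45+19=103
Best: 113 score.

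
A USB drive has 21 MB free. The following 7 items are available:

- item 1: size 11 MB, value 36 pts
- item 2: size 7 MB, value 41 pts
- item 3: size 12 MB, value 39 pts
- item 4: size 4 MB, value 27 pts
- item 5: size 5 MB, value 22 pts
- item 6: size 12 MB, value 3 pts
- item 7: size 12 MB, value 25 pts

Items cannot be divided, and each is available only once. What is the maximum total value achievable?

90 pts

Check high-value combinations within 21 MB:
- item 2+item 4+item 5: size 7+4+5=16, value 41+27+22=90
- item 3+item 4+item 5: size 12+4+5=21, value 39+27+22=88
- item 1+item 4+item 5: size 11+4+5=20, value 36+27+22=85
- item 2+item 3: size 7+12=19, value 41+39=80
- item 1+item 2: size 11+7=18, value 36+41=77
Best: 90 pts.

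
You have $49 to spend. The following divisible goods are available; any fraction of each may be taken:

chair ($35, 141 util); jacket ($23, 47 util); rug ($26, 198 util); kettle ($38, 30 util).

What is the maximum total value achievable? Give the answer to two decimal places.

Take in order of value per unit:
- rug (198/26 per unit): all 26 → value 198, running total 198.00
- chair (141/35 per unit): 23 of 35 → value 23×141/35 = 92.6571, running total 290.66
Total 290.66.

290.66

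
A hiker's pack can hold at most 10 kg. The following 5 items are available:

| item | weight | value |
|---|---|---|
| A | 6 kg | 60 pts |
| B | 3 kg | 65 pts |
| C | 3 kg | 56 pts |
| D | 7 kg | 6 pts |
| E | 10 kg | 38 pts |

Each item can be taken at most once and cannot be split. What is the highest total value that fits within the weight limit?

125 pts

Check high-value combinations within 10 kg:
- A+B: weight 6+3=9, value 60+65=125
- B+C: weight 3+3=6, value 65+56=121
- A+C: weight 6+3=9, value 60+56=116
- B+D: weight 3+7=10, value 65+6=71
- B: weight 3, value 65
Best: 125 pts.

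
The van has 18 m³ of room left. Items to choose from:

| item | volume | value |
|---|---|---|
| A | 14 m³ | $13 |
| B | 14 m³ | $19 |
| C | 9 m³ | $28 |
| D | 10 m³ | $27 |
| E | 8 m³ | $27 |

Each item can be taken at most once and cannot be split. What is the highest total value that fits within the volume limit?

Check high-value combinations within 18 m³:
- C+E: volume 9+8=17, value 28+27=55
- D+E: volume 10+8=18, value 27+27=54
- C: volume 9, value 28
- E: volume 8, value 27
Best: $55.

$55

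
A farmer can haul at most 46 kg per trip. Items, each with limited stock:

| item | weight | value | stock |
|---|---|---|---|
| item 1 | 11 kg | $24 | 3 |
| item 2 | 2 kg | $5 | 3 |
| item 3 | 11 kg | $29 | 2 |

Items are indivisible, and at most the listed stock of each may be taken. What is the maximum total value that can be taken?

Top feasible selections:
- 2×item 1 + 1×item 2 + 2×item 3: weight 46, value 111
- 2×item 1 + 2×item 3: weight 44, value 106
Best: $111.

$111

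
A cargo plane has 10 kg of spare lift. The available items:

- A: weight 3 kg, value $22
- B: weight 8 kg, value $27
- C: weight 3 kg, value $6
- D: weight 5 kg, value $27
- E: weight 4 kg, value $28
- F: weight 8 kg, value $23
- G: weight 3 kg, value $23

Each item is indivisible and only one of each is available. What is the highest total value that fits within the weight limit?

This is a 0/1 knapsack; check combinations near the capacity.
- A+E+G: weight 3+4+3=10, value 22+28+23=73
- C+E+G: weight 3+4+3=10, value 6+28+23=57
- A+C+E: weight 3+3+4=10, value 22+6+28=56
- D+E: weight 5+4=9, value 27+28=55
- E+G: weight 4+3=7, value 28+23=51
Best: $73.

$73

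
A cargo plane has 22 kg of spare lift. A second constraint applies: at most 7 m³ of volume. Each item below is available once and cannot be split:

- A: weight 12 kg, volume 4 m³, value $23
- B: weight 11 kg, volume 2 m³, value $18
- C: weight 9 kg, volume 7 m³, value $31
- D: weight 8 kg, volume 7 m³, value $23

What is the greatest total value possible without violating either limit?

$31

Feasible sets respecting both limits:
- C: weight 9, volume 7, value 31
- A: weight 12, volume 4, value 23
- D: weight 8, volume 7, value 23
- B: weight 11, volume 2, value 18
Best: $31.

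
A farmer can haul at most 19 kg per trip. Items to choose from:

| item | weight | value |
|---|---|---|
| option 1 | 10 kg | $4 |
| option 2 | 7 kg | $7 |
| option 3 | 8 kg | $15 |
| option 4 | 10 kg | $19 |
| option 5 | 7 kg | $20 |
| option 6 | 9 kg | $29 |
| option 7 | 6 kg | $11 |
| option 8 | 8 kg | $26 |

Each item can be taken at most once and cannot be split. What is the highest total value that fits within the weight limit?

$55

Check high-value combinations within 19 kg:
- option 6+option 8: weight 9+8=17, value 29+26=55
- option 5+option 6: weight 7+9=16, value 20+29=49
- option 4+option 6: weight 10+9=19, value 19+29=48
- option 5+option 8: weight 7+8=15, value 20+26=46
- option 4+option 8: weight 10+8=18, value 19+26=45
Best: $55.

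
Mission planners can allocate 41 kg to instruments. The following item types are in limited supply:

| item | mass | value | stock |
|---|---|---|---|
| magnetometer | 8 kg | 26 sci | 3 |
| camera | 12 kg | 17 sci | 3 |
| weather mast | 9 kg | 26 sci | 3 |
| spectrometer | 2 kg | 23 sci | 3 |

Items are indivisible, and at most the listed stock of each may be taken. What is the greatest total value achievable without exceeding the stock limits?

173 sci

Top feasible selections:
- 3×magnetometer + 1×weather mast + 3×spectrometer: mass 39, value 173
- 2×magnetometer + 2×weather mast + 3×spectrometer: mass 40, value 173
Best: 173 sci.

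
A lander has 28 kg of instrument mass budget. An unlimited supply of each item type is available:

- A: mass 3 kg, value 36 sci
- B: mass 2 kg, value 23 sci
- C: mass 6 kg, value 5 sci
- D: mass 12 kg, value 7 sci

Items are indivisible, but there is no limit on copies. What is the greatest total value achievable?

334 sci

Best value-per-unit is A at 36/3; filling with it alone gives 9×36 = 324.
Optimal mix: 8×A + 2×B → mass 28, value 334.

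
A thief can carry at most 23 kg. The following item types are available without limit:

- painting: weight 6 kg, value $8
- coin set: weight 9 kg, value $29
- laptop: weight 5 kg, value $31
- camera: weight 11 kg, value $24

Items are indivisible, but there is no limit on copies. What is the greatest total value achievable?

Best value-per-unit is laptop at 31/5, and filling with it alone uses weight 4×5=20. No mix of the others beats 4×31 = 124.

$124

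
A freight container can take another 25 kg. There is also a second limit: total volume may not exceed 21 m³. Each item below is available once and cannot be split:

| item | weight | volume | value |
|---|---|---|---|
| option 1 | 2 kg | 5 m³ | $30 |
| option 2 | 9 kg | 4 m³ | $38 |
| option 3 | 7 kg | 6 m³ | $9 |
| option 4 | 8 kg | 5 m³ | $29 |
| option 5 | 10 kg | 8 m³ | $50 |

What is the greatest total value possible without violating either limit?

$118

Feasible sets respecting both limits:
- option 1+option 2+option 5: weight 21, volume 17, value 118
- option 1+option 4+option 5: weight 20, volume 18, value 109
- option 1+option 2+option 4: weight 19, volume 14, value 97
- option 1+option 3+option 5: weight 19, volume 19, value 89
Best: $118.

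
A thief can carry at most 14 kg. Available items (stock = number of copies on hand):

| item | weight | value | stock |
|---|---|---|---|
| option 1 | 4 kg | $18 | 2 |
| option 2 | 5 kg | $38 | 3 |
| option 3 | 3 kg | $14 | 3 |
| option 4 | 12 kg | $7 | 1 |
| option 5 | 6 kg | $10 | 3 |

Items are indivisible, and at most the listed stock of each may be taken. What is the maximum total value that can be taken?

$94

Best selections within weight 14 and stock limits:
- 1×option 1 + 2×option 2: weight 14, value 94
- 2×option 2 + 1×option 3: weight 13, value 90
- 1×option 2 + 3×option 3: weight 14, value 80
- 2×option 2: weight 10, value 76
Best: $94.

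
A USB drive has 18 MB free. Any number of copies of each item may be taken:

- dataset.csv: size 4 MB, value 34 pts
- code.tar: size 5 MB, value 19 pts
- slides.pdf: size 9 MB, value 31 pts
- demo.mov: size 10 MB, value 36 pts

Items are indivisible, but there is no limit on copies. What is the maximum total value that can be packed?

Best value-per-unit is dataset.csv at 34/4, and filling with it alone uses size 4×4=16. No mix of the others beats 4×34 = 136.

136 pts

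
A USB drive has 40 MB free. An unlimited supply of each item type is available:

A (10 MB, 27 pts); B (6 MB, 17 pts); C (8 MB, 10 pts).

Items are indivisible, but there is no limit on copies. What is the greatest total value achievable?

Best value-per-unit is B at 17/6; filling with it alone gives 6×17 = 102.
Optimal mix: 1×A + 5×B → size 40, value 112.

112 pts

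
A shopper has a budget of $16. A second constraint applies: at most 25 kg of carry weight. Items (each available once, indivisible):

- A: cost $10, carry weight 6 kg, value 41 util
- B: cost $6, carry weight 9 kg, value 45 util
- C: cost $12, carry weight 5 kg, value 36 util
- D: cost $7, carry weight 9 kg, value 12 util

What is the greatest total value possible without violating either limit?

Feasible sets respecting both limits:
- A+B: cost 16, carry weight 15, value 86
- B+D: cost 13, carry weight 18, value 57
- B: cost 6, carry weight 9, value 45
Best: 86 util.

86 util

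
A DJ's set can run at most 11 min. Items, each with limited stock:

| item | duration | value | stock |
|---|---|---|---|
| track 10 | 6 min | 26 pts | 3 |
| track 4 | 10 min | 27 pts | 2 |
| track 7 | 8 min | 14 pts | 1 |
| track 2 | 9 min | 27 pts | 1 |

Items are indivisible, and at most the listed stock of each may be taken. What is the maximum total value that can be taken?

Best selections within duration 11 and stock limits:
- 1×track 2: duration 9, value 27
- 1×track 4: duration 10, value 27
Best: 27 pts.

27 pts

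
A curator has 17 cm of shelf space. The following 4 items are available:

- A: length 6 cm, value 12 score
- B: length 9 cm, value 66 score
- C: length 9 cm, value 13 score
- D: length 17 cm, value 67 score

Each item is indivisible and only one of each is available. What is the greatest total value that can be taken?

78 score

Check high-value combinations within 17 cm:
- A+B: length 6+9=15, value 12+66=78
- D: length 17, value 67
- B: length 9, value 66
- A+C: length 6+9=15, value 12+13=25
Best: 78 score.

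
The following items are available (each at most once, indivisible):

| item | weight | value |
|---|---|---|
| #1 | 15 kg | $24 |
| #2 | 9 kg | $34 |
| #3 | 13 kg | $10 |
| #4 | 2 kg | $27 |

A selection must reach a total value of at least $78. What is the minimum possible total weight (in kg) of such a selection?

Subsets with value ≥ 78, sorted by total weight:
- #1+#2+#4: weight 26, value 85
- #1+#2+#3+#4: weight 39, value 95
Minimum weight: 26 kg.

26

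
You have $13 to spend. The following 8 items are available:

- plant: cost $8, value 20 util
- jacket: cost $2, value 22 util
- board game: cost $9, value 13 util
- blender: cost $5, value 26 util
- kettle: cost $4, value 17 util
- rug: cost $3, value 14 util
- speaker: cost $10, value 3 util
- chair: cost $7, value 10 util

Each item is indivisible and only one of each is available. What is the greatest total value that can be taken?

Check high-value combinations within $13:
- jacket+blender+kettle: cost 2+5+4=11, value 22+26+17=65
- jacket+blender+rug: cost 2+5+3=10, value 22+26+14=62
- blender+kettle+rug: cost 5+4+3=12, value 26+17+14=57
- plant+jacket+rug: cost 8+2+3=13, value 20+22+14=56
- jacket+kettle+rug: cost 2+4+3=9, value 22+17+14=53
Best: 65 util.

65 util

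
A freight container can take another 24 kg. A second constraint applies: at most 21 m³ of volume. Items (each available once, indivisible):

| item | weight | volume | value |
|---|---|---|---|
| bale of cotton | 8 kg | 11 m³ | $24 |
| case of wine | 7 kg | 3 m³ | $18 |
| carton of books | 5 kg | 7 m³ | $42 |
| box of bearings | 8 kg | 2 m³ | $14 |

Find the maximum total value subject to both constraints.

Feasible sets respecting both limits:
- bale of cotton+case of wine+carton of books: weight 20, volume 21, value 84
- bale of cotton+carton of books+box of bearings: weight 21, volume 20, value 80
- case of wine+carton of books+box of bearings: weight 20, volume 12, value 74
Best: $84.

$84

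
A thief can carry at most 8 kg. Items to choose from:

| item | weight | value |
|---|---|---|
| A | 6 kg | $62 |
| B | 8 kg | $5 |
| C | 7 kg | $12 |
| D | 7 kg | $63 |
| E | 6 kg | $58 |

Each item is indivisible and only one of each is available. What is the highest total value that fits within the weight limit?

Check high-value combinations within 8 kg:
- D: weight 7, value 63
- A: weight 6, value 62
- E: weight 6, value 58
- C: weight 7, value 12
Best: $63.

$63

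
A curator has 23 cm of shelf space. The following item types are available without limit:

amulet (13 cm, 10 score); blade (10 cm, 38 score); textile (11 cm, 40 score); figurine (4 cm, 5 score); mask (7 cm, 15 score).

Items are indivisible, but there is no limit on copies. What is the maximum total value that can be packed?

80 score

Best value-per-unit is blade at 38/10; filling with it alone gives 2×38 = 76.
Optimal mix: 2×textile → length 22, value 80.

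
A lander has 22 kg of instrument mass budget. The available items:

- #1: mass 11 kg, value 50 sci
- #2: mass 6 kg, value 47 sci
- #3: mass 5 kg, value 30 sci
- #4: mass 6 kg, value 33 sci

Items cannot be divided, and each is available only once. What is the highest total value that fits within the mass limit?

127 sci

Check high-value combinations within 22 kg:
- #1+#2+#3: mass 11+6+5=22, value 50+47+30=127
- #1+#3+#4: mass 11+5+6=22, value 50+30+33=113
- #2+#3+#4: mass 6+5+6=17, value 47+30+33=110
- #1+#2: mass 11+6=17, value 50+47=97
Best: 127 sci.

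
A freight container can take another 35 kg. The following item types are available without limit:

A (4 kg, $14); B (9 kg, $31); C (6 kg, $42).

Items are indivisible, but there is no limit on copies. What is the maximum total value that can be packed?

Best value-per-unit is C at 42/6; filling with it alone gives 5×42 = 210.
Optimal mix: 1×A + 5×C → weight 34, value 224.

$224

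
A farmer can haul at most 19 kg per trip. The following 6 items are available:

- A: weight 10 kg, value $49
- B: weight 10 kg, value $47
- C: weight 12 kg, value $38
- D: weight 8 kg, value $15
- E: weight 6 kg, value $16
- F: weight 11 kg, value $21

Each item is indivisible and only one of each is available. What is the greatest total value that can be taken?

$65

This is a 0/1 knapsack; check combinations near the capacity.
- A+E: weight 10+6=16, value 49+16=65
- A+D: weight 10+8=18, value 49+15=64
- B+E: weight 10+6=16, value 47+16=63
- B+D: weight 10+8=18, value 47+15=62
Best: $65.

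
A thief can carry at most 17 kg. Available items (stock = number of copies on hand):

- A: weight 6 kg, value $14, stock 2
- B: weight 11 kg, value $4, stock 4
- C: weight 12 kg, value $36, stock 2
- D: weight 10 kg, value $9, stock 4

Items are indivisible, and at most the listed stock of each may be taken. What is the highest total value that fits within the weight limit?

$36

Best selections within weight 17 and stock limits:
- 1×C: weight 12, value 36
- 2×A: weight 12, value 28
- 1×A + 1×D: weight 16, value 23
- 1×A + 1×B: weight 17, value 18
Best: $36.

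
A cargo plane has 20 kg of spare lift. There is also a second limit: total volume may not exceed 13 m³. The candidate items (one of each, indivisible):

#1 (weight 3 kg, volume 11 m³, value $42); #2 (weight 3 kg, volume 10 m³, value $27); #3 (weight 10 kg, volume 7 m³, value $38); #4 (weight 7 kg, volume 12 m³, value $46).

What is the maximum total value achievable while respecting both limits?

Feasible sets respecting both limits:
- #4: weight 7, volume 12, value 46
- #1: weight 3, volume 11, value 42
- #3: weight 10, volume 7, value 38
- #2: weight 3, volume 10, value 27
Best: $46.

$46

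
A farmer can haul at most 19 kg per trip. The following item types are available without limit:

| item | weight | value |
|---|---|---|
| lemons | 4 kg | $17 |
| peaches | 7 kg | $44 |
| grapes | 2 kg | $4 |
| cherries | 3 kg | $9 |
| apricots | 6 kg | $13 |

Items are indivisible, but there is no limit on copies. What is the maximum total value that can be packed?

Best value-per-unit is peaches at 44/7; filling with it alone gives 2×44 = 88.
Optimal mix: 1×lemons + 2×peaches → weight 18, value 105.

$105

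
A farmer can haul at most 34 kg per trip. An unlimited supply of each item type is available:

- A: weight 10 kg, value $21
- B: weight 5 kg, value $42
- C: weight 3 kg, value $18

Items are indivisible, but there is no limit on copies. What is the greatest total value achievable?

$270

Best value-per-unit is B at 42/5; filling with it alone gives 6×42 = 252.
Optimal mix: 6×B + 1×C → weight 33, value 270.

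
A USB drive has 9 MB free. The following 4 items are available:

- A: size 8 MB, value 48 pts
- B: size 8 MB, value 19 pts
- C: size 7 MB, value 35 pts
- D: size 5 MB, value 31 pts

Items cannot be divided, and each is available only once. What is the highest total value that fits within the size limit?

48 pts

This is a 0/1 knapsack; check combinations near the capacity.
- A: size 8, value 48
- C: size 7, value 35
- D: size 5, value 31
- B: size 8, value 19
Best: 48 pts.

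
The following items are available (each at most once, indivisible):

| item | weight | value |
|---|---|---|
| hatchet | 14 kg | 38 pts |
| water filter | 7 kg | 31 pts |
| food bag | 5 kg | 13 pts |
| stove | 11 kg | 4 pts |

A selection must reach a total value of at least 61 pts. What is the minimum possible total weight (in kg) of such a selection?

Subsets with value ≥ 61, sorted by total weight:
- hatchet+water filter: weight 21, value 69
- hatchet+water filter+food bag: weight 26, value 82
- hatchet+water filter+stove: weight 32, value 73
- hatchet+water filter+food bag+stove: weight 37, value 86
Minimum weight: 21 kg.

21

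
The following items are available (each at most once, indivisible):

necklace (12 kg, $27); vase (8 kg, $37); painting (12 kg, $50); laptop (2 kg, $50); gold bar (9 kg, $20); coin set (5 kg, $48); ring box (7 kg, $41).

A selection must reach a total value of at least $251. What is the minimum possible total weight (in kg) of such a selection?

Subsets with value ≥ 251, sorted by total weight:
- necklace+vase+painting+laptop+coin set+ring box: weight 46, value 253
- necklace+vase+painting+laptop+gold bar+coin set+ring box: weight 55, value 273
Minimum weight: 46 kg.

46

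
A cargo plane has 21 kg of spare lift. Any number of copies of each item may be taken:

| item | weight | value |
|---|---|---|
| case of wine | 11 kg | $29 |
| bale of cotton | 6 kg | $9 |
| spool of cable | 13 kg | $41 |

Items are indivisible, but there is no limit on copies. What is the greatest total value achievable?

$50

Best value-per-unit is spool of cable at 41/13; filling with it alone gives 1×41 = 41.
Optimal mix: 1×bale of cotton + 1×spool of cable → weight 19, value 50.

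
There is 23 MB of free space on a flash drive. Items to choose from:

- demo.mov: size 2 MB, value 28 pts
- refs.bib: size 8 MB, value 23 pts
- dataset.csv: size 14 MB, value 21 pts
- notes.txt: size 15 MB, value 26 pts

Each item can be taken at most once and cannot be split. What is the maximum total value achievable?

54 pts

Check high-value combinations within 23 MB:
- demo.mov+notes.txt: size 2+15=17, value 28+26=54
- demo.mov+refs.bib: size 2+8=10, value 28+23=51
- demo.mov+dataset.csv: size 2+14=16, value 28+21=49
Best: 54 pts.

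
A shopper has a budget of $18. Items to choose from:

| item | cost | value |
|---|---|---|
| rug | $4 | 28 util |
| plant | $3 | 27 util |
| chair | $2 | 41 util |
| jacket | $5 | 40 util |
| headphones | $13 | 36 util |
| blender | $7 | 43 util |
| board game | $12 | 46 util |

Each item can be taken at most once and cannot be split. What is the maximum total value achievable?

152 util

Check high-value combinations within $18:
- rug+chair+jacket+blender: cost 4+2+5+7=18, value 28+41+40+43=152
- plant+chair+jacket+blender: cost 3+2+5+7=17, value 27+41+40+43=151
- rug+plant+chair+blender: cost 4+3+2+7=16, value 28+27+41+43=139
- rug+plant+chair+jacket: cost 4+3+2+5=14, value 28+27+41+40=136
- chair+jacket+blender: cost 2+5+7=14, value 41+40+43=124
Best: 152 util.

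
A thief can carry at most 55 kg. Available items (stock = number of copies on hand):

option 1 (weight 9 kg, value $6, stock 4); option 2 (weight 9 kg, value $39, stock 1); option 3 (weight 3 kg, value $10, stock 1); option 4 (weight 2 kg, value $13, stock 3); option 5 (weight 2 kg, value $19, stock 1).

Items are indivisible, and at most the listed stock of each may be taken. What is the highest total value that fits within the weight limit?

$125

Top feasible selections:
- 3×option 1 + 1×option 2 + 1×option 3 + 3×option 4 + 1×option 5: weight 47, value 125
- 4×option 1 + 1×option 2 + 3×option 4 + 1×option 5: weight 53, value 121
- 2×option 1 + 1×option 2 + 1×option 3 + 3×option 4 + 1×option 5: weight 38, value 119
- 4×option 1 + 1×option 2 + 1×option 3 + 2×option 4 + 1×option 5: weight 54, value 118
Best: $125.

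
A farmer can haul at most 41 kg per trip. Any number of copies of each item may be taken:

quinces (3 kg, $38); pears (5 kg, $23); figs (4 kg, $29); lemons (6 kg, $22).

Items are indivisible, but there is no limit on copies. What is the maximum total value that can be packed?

$494

Best value-per-unit is quinces at 38/3, and filling with it alone uses weight 13×3=39. No mix of the others beats 13×38 = 494.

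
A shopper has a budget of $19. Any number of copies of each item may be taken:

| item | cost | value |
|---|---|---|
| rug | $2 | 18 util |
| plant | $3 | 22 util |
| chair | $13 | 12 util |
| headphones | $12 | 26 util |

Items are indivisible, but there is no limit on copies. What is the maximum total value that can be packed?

166 util

Best value-per-unit is rug at 18/2; filling with it alone gives 9×18 = 162.
Optimal mix: 8×rug + 1×plant → cost 19, value 166.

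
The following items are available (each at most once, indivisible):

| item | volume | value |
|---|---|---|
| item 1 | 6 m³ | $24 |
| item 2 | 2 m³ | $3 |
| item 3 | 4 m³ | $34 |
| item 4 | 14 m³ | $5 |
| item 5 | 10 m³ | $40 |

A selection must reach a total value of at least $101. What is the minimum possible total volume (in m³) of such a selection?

22

Subsets with value ≥ 101, sorted by total volume:
- item 1+item 2+item 3+item 5: volume 22, value 101
- item 1+item 3+item 4+item 5: volume 34, value 103
- item 1+item 2+item 3+item 4+item 5: volume 36, value 106
Minimum volume: 22 m³.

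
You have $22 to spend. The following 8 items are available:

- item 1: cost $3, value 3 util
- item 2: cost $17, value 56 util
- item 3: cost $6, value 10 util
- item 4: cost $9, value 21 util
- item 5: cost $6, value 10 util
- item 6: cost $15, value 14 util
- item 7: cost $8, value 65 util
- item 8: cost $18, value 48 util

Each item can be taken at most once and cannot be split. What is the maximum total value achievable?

Check high-value combinations within $22:
- item 1+item 4+item 7: cost 3+9+8=20, value 3+21+65=89
- item 4+item 7: cost 9+8=17, value 21+65=86
- item 3+item 5+item 7: cost 6+6+8=20, value 10+10+65=85
- item 1+item 3+item 7: cost 3+6+8=17, value 3+10+65=78
Best: 89 util.

89 util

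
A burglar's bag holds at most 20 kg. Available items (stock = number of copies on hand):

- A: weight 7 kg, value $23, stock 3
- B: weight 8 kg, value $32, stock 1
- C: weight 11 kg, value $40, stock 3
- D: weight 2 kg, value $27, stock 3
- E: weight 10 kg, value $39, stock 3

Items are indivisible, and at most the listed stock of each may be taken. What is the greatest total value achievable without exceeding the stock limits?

$127

Best selections within weight 20 and stock limits:
- 2×A + 3×D: weight 20, value 127
- 1×C + 3×D: weight 17, value 121
Best: $127.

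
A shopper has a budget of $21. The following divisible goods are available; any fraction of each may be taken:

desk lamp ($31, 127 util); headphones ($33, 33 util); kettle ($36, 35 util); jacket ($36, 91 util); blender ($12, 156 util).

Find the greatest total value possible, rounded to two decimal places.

192.87

Take in order of value per unit:
- blender (156/12 per unit): all 12 → value 156, running total 156.00
- desk lamp (127/31 per unit): 9 of 31 → value 9×127/31 = 36.8710, running total 192.87
Total 192.87.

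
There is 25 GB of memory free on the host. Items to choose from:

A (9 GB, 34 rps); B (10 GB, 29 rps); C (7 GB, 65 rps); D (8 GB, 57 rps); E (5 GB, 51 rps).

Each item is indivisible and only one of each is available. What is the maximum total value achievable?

173 rps

Check high-value combinations within 25 GB:
- C+D+E: memory 7+8+5=20, value 65+57+51=173
- A+C+D: memory 9+7+8=24, value 34+65+57=156
- B+C+D: memory 10+7+8=25, value 29+65+57=151
- A+C+E: memory 9+7+5=21, value 34+65+51=150
Best: 173 rps.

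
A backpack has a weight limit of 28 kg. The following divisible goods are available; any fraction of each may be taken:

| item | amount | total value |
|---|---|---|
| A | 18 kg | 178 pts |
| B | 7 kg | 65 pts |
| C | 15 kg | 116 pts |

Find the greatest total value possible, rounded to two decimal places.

266.20

Take in order of value per unit:
- A (178/18 per unit): all 18 → value 178, running total 178.00
- B (65/7 per unit): all 7 → value 65, running total 243.00
- C (116/15 per unit): 3 of 15 → value 3×116/15 = 23.2000, running total 266.20
Total 266.20.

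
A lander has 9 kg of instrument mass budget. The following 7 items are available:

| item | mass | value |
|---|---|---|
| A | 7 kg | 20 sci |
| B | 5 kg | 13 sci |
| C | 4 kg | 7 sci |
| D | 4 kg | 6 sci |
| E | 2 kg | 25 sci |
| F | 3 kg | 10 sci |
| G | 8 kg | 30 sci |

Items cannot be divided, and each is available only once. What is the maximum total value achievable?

This is a 0/1 knapsack; check combinations near the capacity.
- A+E: mass 7+2=9, value 20+25=45
- C+E+F: mass 4+2+3=9, value 7+25+10=42
- D+E+F: mass 4+2+3=9, value 6+25+10=41
- B+E: mass 5+2=7, value 13+25=38
Best: 45 sci.

45 sci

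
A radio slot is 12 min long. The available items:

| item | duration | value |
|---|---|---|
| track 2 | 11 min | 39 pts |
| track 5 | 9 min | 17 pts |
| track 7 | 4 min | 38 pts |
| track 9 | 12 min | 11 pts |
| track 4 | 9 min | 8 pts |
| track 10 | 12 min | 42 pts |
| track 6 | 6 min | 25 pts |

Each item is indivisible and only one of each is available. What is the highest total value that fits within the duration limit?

63 pts

Check high-value combinations within 12 min:
- track 7+track 6: duration 4+6=10, value 38+25=63
- track 10: duration 12, value 42
- track 2: duration 11, value 39
- track 7: duration 4, value 38
Best: 63 pts.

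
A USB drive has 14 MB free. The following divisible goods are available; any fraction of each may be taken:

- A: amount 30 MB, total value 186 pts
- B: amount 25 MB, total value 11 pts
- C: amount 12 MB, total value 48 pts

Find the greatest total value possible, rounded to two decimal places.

86.80

Take in order of value per unit:
- A (186/30 per unit): 14 of 30 → value 14×186/30 = 86.8000, running total 86.80
Total 86.80.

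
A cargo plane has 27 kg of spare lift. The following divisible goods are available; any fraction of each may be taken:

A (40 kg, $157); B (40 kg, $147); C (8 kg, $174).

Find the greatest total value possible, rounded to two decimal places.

Take in order of value per unit:
- C (174/8 per unit): all 8 → value 174, running total 174.00
- A (157/40 per unit): 19 of 40 → value 19×157/40 = 74.5750, running total 248.58
Total 248.58.

248.58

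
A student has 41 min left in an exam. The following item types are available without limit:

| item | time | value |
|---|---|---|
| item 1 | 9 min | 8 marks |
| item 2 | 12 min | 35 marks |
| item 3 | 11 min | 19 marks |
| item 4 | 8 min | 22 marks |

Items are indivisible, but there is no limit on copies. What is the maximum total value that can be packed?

114 marks

Best value-per-unit is item 2 at 35/12; filling with it alone gives 3×35 = 105.
Optimal mix: 2×item 2 + 2×item 4 → time 40, value 114.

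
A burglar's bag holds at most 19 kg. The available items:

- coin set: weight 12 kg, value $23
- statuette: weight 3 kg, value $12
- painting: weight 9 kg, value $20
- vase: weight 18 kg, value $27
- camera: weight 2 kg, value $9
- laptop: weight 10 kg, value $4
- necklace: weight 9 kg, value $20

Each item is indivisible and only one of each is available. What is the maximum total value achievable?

Check high-value combinations within 19 kg:
- coin set+statuette+camera: weight 12+3+2=17, value 23+12+9=44
- statuette+painting+camera: weight 3+9+2=14, value 12+20+9=41
- statuette+camera+necklace: weight 3+2+9=14, value 12+9+20=41
- painting+necklace: weight 9+9=18, value 20+20=40
- coin set+statuette: weight 12+3=15, value 23+12=35
Best: $44.

$44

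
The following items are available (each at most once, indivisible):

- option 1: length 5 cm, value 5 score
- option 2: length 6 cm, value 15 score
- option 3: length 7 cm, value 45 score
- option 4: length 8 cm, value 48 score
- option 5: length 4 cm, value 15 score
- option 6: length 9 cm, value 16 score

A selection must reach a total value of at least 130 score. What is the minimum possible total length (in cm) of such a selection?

34

Subsets with value ≥ 130, sorted by total length:
- option 2+option 3+option 4+option 5+option 6: length 34, value 139
- option 1+option 2+option 3+option 4+option 5+option 6: length 39, value 144
Minimum length: 34 cm.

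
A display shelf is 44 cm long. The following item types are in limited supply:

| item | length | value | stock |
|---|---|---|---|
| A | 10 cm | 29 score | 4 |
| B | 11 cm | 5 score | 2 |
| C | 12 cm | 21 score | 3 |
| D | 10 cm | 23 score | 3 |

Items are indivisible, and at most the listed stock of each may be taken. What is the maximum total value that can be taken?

Top feasible selections:
- 4×A: length 40, value 116
- 3×A + 1×D: length 40, value 110
Best: 116 score.

116 score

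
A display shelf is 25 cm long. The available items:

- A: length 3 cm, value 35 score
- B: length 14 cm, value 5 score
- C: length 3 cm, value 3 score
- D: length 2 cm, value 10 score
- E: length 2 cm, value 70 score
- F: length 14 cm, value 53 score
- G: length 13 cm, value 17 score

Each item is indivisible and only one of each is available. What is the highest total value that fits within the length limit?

171 score

Check high-value combinations within 25 cm:
- A+C+D+E+F: length 3+3+2+2+14=24, value 35+3+10+70+53=171
- A+D+E+F: length 3+2+2+14=21, value 35+10+70+53=168
- A+C+E+F: length 3+3+2+14=22, value 35+3+70+53=161
Best: 171 score.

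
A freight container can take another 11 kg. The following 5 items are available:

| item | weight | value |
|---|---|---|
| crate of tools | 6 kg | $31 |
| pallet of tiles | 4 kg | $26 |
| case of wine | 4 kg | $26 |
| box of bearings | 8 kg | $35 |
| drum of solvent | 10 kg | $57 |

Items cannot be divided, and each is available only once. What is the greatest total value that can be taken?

$57

Check high-value combinations within 11 kg:
- crate of tools+pallet of tiles: weight 6+4=10, value 31+26=57
- crate of tools+case of wine: weight 6+4=10, value 31+26=57
- drum of solvent: weight 10, value 57
- pallet of tiles+case of wine: weight 4+4=8, value 26+26=52
- box of bearings: weight 8, value 35
Best: $57.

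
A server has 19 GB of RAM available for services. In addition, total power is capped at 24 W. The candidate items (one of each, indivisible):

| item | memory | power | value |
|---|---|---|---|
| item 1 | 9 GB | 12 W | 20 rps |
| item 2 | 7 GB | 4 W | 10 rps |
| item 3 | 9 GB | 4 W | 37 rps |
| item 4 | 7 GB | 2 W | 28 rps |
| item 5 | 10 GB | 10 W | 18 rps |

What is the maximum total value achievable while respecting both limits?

65 rps

Feasible sets respecting both limits:
- item 3+item 4: memory 16, power 6, value 65
- item 1+item 3: memory 18, power 16, value 57
- item 3+item 5: memory 19, power 14, value 55
- item 1+item 4: memory 16, power 14, value 48
Best: 65 rps.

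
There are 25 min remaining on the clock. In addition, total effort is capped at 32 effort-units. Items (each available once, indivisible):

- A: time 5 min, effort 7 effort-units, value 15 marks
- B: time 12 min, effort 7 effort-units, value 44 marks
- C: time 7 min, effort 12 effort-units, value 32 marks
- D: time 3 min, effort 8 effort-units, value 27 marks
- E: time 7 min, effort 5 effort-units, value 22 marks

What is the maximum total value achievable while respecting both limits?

Feasible sets respecting both limits:
- B+C+D: time 22, effort 27, value 103
- A+C+D+E: time 22, effort 32, value 96
- B+D+E: time 22, effort 20, value 93
- A+B+C: time 24, effort 26, value 91
Best: 103 marks.

103 marks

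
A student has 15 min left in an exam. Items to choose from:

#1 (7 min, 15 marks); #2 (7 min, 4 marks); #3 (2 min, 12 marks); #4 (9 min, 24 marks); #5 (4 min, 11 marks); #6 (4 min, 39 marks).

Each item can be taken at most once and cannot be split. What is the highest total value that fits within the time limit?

This is a 0/1 knapsack; check combinations near the capacity.
- #3+#4+#6: time 2+9+4=15, value 12+24+39=75
- #1+#3+#6: time 7+2+4=13, value 15+12+39=66
- #1+#5+#6: time 7+4+4=15, value 15+11+39=65
- #4+#6: time 9+4=13, value 24+39=63
- #3+#5+#6: time 2+4+4=10, value 12+11+39=62
Best: 75 marks.

75 marks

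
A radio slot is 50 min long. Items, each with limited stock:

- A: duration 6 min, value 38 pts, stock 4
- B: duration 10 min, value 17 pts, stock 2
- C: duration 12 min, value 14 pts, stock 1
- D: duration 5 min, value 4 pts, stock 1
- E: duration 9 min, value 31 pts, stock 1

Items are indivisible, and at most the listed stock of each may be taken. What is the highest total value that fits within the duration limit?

204 pts

Best selections within duration 50 and stock limits:
- 4×A + 1×B + 1×D + 1×E: duration 48, value 204
- 4×A + 1×C + 1×D + 1×E: duration 50, value 201
- 4×A + 1×B + 1×E: duration 43, value 200
- 4×A + 1×C + 1×E: duration 45, value 197
Best: 204 pts.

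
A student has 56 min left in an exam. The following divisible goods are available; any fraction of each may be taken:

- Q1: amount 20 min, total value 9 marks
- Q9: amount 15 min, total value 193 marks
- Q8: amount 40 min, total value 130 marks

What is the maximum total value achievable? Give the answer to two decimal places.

323.45

Take in order of value per unit:
- Q9 (193/15 per unit): all 15 → value 193, running total 193.00
- Q8 (130/40 per unit): all 40 → value 130, running total 323.00
- Q1 (9/20 per unit): 1 of 20 → value 1×9/20 = 0.4500, running total 323.45
Total 323.45.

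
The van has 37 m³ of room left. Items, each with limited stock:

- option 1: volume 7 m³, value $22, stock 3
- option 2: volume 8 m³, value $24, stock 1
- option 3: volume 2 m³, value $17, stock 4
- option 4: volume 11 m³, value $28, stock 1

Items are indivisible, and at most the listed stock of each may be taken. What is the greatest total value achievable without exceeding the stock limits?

$158

Top feasible selections:
- 3×option 1 + 1×option 2 + 4×option 3: volume 37, value 158
- 1×option 1 + 1×option 2 + 4×option 3 + 1×option 4: volume 34, value 142
Best: $158.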